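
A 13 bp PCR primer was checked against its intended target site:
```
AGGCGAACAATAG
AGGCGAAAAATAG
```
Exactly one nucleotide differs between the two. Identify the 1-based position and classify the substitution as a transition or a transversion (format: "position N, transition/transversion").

The sequences differ only at position 8: C→A (pyrimidine→purine), a transversion.

position 8, transversion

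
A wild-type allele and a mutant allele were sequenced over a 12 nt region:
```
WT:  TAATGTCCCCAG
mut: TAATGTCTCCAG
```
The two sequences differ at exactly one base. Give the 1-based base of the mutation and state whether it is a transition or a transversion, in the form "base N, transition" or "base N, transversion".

base 8, transition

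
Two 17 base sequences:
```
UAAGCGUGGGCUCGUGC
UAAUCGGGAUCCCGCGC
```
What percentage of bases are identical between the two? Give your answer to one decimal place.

64.7%

6 positions differ (4, 7, 9, 10, 12, 15), so 11 of 17 match: 11/17 = 64.71%.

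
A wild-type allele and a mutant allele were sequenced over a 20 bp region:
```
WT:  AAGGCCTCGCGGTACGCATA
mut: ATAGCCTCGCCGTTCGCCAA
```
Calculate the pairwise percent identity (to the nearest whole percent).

6 positions differ (2, 3, 11, 14, 18, 19), so 14 of 20 match: 14/20 = 70%.

70%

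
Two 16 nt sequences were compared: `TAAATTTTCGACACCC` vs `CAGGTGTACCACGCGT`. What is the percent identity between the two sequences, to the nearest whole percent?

44%

9 positions differ (1, 3, 4, 6, 8, 10, 13, 15, 16), so 7 of 16 match: 7/16 = 43.75%.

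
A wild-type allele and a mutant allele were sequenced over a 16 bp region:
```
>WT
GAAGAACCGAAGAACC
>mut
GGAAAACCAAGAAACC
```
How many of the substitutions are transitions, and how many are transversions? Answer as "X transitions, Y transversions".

5 transitions, 0 transversions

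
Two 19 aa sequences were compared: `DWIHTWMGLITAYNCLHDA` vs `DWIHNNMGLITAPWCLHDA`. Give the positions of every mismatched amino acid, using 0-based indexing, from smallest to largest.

Differences at position 4 (T→N), position 5 (W→N), position 12 (Y→P), position 13 (N→W).

4, 5, 12, 13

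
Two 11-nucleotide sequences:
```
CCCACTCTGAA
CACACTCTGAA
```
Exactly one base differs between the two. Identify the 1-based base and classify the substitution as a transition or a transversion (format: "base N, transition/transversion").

The sequences differ only at base 2: C→A (pyrimidine→purine), a transversion.

base 2, transversion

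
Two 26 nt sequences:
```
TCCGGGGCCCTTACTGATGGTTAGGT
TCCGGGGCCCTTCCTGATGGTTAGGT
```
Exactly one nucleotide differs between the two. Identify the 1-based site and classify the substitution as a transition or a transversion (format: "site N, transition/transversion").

site 13, transversion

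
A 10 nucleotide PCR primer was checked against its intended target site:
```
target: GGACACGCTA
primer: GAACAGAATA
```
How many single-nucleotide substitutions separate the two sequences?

The sequences differ at sites 2, 6, 7, 8 (1-based) — 4 in total.

4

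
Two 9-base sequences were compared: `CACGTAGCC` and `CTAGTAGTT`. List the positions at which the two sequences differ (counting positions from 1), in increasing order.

2, 3, 8, 9

Differences at position 2 (A→T), position 3 (C→A), position 8 (C→T), position 9 (C→T).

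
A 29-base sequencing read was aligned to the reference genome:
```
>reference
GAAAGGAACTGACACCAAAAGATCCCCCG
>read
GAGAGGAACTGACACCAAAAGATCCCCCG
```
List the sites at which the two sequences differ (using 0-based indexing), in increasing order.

Differences at site 2 (A→G).

2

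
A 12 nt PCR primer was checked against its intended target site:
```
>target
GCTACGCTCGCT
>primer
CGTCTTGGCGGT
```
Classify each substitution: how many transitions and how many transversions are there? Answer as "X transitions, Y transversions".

Mismatches (1-based):
site 1: G→C (purine→pyrimidine, transversion)
site 2: C→G (pyrimidine→purine, transversion)
site 4: A→C (purine→pyrimidine, transversion)
site 5: C→T (pyrimidine→pyrimidine, transition)
site 6: G→T (purine→pyrimidine, transversion)
site 7: C→G (pyrimidine→purine, transversion)
site 8: T→G (pyrimidine→purine, transversion)
site 11: C→G (pyrimidine→purine, transversion)

1 transition, 7 transversions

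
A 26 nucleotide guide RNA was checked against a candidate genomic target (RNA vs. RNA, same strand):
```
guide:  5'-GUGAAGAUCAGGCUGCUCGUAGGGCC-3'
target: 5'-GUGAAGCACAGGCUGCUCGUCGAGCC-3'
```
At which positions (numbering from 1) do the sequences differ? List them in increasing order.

Differences at position 7 (A→C), position 8 (U→A), position 21 (A→C), position 23 (G→A).

7, 8, 21, 23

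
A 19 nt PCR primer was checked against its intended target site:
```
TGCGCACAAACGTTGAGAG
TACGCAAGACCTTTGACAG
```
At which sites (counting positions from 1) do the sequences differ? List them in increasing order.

2, 7, 8, 10, 12, 17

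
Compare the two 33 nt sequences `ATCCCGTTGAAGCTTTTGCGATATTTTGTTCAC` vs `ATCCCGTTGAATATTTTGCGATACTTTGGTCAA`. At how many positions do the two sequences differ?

5

The sequences differ at positions 12, 13, 24, 29, 33 (1-based) — 5 in total.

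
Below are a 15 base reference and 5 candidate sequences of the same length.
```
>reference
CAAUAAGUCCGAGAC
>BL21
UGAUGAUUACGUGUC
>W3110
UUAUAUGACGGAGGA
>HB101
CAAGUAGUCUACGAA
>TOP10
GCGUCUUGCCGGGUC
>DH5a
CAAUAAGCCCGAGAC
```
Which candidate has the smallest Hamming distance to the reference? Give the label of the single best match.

Hamming distances to reference — BL21: 7; W3110: 7; HB101: 6; TOP10: 9; DH5a: 1.
Smallest is DH5a with 1 mismatch.

DH5a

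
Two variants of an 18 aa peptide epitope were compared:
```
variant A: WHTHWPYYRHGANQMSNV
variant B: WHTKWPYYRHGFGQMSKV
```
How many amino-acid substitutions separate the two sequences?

The sequences differ at residues 4, 12, 13, 17 (1-based) — 4 in total.

4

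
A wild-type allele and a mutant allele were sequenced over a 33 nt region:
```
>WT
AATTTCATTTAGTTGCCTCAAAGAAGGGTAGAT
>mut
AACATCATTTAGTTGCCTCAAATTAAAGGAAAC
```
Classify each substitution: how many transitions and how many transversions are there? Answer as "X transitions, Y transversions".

5 transitions, 4 transversions

Transitions (purine↔purine or pyrimidine↔pyrimidine): 3 T→C, 26 G→A, 27 G→A, 31 G→A, 33 T→C.
Transversions (purine↔pyrimidine): 4 T→A, 23 G→T, 24 A→T, 29 T→G.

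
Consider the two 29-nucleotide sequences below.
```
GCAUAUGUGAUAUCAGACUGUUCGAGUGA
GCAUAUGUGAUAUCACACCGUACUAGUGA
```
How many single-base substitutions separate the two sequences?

4

Mismatches (1-based): position 16: G→C; position 19: U→C; position 22: U→A; position 24: G→U.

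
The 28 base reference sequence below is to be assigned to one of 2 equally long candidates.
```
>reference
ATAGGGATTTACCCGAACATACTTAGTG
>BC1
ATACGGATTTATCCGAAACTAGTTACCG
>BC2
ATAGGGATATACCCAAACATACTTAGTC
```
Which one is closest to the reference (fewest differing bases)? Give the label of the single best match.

BC1 differs at 7 bases; BC2 differs at 3 bases. The closest is BC2.

BC2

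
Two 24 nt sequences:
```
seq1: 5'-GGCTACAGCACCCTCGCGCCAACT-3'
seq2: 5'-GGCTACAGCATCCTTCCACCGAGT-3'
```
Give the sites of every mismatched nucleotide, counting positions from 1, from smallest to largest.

11, 15, 16, 18, 21, 23

Scanning 1-based: 11: C/T; 15: C/T; 16: G/C; 18: G/A; 21: A/G; 23: C/G.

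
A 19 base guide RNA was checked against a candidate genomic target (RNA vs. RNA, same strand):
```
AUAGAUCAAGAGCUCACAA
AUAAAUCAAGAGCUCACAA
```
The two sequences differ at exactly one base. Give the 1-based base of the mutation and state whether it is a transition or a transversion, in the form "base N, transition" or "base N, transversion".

The sequences differ only at base 4: G→A (purine→purine), a transition.

base 4, transition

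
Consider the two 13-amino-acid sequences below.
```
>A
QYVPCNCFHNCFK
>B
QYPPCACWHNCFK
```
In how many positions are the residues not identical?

3

Comparing position by position, 3 positions differ: 3 (V/P), 6 (N/A), 8 (F/W).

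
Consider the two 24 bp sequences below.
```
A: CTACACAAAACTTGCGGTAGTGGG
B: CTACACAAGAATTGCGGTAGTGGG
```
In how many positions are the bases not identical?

2

Comparing position by position, 2 positions differ: 9 (A/G), 11 (C/A).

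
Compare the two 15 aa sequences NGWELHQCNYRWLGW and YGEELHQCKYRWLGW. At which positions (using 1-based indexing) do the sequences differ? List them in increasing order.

1, 3, 9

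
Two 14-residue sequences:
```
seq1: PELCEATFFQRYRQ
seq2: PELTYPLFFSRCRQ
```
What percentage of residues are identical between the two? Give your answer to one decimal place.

Mismatches at positions 4, 5, 6, 7, 10, 12 (1-based): 6 of 14.
Identical positions: 8/14 = 57.14% → 57.1%.

57.1%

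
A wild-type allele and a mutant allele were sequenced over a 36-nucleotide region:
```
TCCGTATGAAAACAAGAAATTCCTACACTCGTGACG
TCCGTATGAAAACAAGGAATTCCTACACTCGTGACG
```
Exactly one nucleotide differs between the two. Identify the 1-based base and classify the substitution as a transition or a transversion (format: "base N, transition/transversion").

Base 17 changes A→G. A is a purine and G is a purine, so this is a transition.

base 17, transition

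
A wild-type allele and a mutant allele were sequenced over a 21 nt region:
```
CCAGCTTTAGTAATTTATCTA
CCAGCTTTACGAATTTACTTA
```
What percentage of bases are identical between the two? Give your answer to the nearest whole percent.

81%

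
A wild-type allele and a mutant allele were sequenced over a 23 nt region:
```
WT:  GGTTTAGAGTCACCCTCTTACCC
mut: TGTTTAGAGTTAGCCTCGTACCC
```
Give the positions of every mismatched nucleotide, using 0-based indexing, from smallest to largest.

Scanning 0-based: 0: G/T; 10: C/T; 12: C/G; 17: T/G.

0, 10, 12, 17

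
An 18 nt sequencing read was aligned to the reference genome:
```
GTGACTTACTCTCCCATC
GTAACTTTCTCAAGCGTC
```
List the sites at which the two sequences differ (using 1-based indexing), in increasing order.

Scanning 1-based: 3: G/A; 8: A/T; 12: T/A; 13: C/A; 14: C/G; 16: A/G.

3, 8, 12, 13, 14, 16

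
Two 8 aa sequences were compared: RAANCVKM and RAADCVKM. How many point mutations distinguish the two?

1

Comparing position by position, 1 position differs: 4 (N/D).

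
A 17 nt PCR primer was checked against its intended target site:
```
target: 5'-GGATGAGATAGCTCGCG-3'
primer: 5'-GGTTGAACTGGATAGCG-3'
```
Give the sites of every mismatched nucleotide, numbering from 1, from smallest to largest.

Differences at site 3 (A→T), site 7 (G→A), site 8 (A→C), site 10 (A→G), site 12 (C→A), site 14 (C→A).

3, 7, 8, 10, 12, 14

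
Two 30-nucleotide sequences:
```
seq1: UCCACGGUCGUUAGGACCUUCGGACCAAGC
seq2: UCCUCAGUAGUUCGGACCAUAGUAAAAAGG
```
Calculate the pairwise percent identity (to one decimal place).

66.7%

10 positions differ (4, 6, 9, 13, 19, 21, 23, 25, 26, 30), so 20 of 30 match: 20/30 = 66.67%.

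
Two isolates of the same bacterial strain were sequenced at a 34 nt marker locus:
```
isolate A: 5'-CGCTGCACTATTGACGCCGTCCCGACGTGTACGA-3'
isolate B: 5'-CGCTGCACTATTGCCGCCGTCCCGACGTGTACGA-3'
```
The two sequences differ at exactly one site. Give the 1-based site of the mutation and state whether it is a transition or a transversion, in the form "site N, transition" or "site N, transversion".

site 14, transversion

Site 14 changes A→C. A is a purine and C is a pyrimidine, so this is a transversion.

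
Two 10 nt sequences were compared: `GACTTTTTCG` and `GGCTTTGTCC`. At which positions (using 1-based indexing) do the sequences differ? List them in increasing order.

Differences at position 2 (A→G), position 7 (T→G), position 10 (G→C).

2, 7, 10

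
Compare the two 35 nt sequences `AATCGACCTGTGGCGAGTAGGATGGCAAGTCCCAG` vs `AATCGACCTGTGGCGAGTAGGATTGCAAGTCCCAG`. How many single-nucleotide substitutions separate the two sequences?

1

Mismatches (1-based): position 24: G→T.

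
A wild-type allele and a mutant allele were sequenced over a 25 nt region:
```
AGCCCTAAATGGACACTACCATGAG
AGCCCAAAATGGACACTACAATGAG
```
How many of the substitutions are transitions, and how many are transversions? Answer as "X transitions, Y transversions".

0 transitions, 2 transversions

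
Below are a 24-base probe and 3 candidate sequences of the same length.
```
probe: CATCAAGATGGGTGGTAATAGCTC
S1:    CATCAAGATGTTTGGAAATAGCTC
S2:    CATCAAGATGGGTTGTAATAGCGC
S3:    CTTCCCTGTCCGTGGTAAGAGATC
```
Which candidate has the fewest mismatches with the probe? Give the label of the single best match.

S2

S1 differs at 3 bases; S2 differs at 2 bases; S3 differs at 9 bases. The closest is S2.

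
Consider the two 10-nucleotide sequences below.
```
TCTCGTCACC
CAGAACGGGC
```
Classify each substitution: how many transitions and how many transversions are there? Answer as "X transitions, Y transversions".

4 transitions, 5 transversions

Transitions (purine↔purine or pyrimidine↔pyrimidine): 1 T→C, 5 G→A, 6 T→C, 8 A→G.
Transversions (purine↔pyrimidine): 2 C→A, 3 T→G, 4 C→A, 7 C→G, 9 C→G.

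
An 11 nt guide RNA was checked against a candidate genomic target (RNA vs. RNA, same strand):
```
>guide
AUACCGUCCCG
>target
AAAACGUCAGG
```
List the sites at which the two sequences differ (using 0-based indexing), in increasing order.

1, 3, 8, 9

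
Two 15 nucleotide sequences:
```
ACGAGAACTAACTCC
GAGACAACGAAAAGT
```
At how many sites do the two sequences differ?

Comparing position by position, 8 sites differ: 1 (A/G), 2 (C/A), 5 (G/C), 9 (T/G), 12 (C/A), 13 (T/A), 14 (C/G), 15 (C/T).

8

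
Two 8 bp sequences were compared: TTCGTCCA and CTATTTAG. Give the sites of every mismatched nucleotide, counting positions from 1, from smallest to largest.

Scanning 1-based: 1: T/C; 3: C/A; 4: G/T; 6: C/T; 7: C/A; 8: A/G.

1, 3, 4, 6, 7, 8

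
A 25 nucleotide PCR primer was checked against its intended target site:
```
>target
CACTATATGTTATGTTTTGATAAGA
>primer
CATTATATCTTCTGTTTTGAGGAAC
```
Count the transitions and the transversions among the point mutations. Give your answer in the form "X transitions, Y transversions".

3 transitions, 4 transversions

Transitions (purine↔purine or pyrimidine↔pyrimidine): 3 C→T, 22 A→G, 24 G→A.
Transversions (purine↔pyrimidine): 9 G→C, 12 A→C, 21 T→G, 25 A→C.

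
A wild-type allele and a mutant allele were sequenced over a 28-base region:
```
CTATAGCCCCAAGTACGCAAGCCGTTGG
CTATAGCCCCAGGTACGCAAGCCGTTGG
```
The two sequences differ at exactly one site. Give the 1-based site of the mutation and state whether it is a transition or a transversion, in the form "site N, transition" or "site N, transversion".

site 12, transition

Site 12 changes A→G. A is a purine and G is a purine, so this is a transition.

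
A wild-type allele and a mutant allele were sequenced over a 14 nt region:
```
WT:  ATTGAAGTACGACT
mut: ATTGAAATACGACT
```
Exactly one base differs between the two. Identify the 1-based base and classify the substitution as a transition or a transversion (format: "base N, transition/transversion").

base 7, transition

The sequences differ only at base 7: G→A (purine→purine), a transition.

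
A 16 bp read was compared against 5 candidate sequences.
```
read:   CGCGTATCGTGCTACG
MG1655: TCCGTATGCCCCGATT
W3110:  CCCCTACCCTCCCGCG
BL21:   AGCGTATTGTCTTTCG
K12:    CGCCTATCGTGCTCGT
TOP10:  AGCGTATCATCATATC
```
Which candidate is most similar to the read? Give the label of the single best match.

K12

MG1655 differs at 9 sites; W3110 differs at 7 sites; BL21 differs at 5 sites; K12 differs at 4 sites; TOP10 differs at 6 sites. The closest is K12.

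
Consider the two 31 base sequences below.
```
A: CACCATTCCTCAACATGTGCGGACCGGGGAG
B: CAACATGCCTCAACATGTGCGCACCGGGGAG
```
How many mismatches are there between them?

3

Comparing position by position, 3 bases differ: 3 (C/A), 7 (T/G), 22 (G/C).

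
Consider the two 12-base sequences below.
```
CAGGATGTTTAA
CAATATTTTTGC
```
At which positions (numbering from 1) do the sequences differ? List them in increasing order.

Differences at position 3 (G→A), position 4 (G→T), position 7 (G→T), position 11 (A→G), position 12 (A→C).

3, 4, 7, 11, 12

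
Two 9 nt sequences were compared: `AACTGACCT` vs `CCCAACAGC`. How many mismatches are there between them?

8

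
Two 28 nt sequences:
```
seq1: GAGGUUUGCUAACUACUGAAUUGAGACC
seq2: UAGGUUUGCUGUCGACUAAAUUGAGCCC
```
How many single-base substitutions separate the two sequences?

Comparing position by position, 6 positions differ: 1 (G/U), 11 (A/G), 12 (A/U), 14 (U/G), 18 (G/A), 26 (A/C).

6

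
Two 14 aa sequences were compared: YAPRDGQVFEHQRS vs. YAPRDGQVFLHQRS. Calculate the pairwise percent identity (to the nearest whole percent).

Mismatch at position 10 (1-based): 1 of 14.
Identical positions: 13/14 = 92.86% → 93%.

93%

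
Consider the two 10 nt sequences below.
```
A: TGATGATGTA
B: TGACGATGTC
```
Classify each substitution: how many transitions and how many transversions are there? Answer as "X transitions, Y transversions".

1 transition, 1 transversion

Transitions (purine↔purine or pyrimidine↔pyrimidine): 4 T→C.
Transversions (purine↔pyrimidine): 10 A→C.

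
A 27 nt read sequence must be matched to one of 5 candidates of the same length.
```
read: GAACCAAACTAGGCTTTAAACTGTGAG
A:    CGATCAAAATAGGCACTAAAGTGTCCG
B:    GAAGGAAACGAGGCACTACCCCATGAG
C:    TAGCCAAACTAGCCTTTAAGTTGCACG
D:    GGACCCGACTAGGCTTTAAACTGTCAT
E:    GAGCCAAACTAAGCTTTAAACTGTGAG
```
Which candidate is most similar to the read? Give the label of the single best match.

Hamming distances to read — A: 9; B: 9; C: 8; D: 5; E: 2.
Smallest is E with 2 mismatches.

E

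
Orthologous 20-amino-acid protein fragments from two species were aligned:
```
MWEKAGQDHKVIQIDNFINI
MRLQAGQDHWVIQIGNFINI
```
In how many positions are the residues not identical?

The sequences differ at positions 2, 3, 4, 10, 15 (1-based) — 5 in total.

5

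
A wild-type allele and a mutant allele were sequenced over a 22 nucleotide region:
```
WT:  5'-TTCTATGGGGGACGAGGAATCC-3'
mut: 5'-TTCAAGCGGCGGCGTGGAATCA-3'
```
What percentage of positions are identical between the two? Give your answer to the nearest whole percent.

68%

Mismatches at positions 4, 6, 7, 10, 12, 15, 22 (1-based): 7 of 22.
Identical positions: 15/22 = 68.18% → 68%.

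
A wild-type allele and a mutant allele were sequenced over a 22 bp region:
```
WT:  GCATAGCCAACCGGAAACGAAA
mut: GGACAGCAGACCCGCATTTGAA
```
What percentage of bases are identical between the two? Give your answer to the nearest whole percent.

10 positions differ (2, 4, 8, 9, 13, 15, 17, 18, 19, 20), so 12 of 22 match: 12/22 = 54.55%.

55%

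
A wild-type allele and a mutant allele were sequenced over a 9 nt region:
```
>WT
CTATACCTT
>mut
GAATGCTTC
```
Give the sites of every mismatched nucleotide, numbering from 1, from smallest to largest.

1, 2, 5, 7, 9

Differences at site 1 (C→G), site 2 (T→A), site 5 (A→G), site 7 (C→T), site 9 (T→C).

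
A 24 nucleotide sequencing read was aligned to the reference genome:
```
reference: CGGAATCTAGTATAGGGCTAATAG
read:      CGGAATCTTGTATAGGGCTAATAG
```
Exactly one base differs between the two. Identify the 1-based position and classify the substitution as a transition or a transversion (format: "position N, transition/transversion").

The sequences differ only at position 9: A→T (purine→pyrimidine), a transversion.

position 9, transversion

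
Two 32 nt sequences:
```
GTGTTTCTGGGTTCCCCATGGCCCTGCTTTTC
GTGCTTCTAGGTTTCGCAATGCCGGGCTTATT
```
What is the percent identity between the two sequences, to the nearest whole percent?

69%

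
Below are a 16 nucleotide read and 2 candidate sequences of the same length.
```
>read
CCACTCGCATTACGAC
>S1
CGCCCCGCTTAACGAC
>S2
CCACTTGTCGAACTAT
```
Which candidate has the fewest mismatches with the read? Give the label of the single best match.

S1

Hamming distances to read — S1: 5; S2: 7.
Smallest is S1 with 5 mismatches.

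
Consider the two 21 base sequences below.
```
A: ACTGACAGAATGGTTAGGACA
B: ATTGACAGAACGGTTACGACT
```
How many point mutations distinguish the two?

4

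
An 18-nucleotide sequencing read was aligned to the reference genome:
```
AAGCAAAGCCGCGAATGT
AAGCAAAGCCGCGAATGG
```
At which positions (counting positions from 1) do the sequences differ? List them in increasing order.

18

Differences at position 18 (T→G).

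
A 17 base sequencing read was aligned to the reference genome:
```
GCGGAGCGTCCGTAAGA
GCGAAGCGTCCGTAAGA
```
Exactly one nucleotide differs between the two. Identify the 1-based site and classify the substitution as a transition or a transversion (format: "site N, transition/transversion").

site 4, transition

The sequences differ only at site 4: G→A (purine→purine), a transition.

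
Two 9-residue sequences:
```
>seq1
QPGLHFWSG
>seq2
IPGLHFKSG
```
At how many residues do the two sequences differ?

2

The sequences differ at residues 1, 7 (1-based) — 2 in total.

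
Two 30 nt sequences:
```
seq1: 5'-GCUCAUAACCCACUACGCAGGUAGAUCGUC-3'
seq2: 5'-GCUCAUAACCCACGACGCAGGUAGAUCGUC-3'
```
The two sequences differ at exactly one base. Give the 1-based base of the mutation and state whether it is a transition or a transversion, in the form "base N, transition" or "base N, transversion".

The sequences differ only at base 14: U→G (pyrimidine→purine), a transversion.

base 14, transversion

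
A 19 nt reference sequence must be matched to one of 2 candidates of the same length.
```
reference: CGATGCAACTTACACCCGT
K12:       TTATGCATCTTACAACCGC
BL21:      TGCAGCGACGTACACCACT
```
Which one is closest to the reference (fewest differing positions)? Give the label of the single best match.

Hamming distances to reference — K12: 5; BL21: 7.
Smallest is K12 with 5 mismatches.

K12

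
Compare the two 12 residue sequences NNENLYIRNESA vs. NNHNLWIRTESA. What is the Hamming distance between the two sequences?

3

Mismatches (1-based): position 3: E→H; position 6: Y→W; position 9: N→T.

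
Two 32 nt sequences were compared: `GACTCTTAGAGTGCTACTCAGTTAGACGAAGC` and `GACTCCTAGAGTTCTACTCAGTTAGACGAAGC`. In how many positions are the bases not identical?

The sequences differ at positions 6, 13 (1-based) — 2 in total.

2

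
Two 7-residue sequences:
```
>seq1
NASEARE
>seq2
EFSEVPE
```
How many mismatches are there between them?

4

Mismatches (1-based): position 1: N→E; position 2: A→F; position 5: A→V; position 6: R→P.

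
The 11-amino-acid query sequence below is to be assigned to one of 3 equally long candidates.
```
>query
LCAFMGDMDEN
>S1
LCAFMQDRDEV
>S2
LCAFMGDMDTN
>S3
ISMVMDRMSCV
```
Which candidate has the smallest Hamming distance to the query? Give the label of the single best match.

Hamming distances to query — S1: 3; S2: 1; S3: 9.
Smallest is S2 with 1 mismatch.

S2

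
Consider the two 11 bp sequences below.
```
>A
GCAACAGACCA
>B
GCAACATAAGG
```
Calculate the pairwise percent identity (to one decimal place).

63.6%

Mismatches at positions 7, 9, 10, 11 (1-based): 4 of 11.
Identical positions: 7/11 = 63.64% → 63.6%.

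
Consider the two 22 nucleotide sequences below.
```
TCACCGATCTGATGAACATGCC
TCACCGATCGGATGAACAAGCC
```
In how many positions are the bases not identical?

2

The sequences differ at positions 10, 19 (1-based) — 2 in total.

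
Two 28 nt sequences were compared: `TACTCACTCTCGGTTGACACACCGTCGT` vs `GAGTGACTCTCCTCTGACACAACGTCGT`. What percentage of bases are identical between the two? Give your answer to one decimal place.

75.0%

7 positions differ (1, 3, 5, 12, 13, 14, 22), so 21 of 28 match: 21/28 = 75%.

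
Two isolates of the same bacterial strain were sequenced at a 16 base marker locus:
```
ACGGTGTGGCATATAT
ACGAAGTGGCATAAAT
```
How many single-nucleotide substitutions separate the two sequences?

3

Comparing position by position, 3 sites differ: 4 (G/A), 5 (T/A), 14 (T/A).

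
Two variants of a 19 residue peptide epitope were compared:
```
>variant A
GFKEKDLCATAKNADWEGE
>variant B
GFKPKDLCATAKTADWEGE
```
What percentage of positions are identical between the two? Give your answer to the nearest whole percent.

Mismatches at positions 4, 13 (1-based): 2 of 19.
Identical positions: 17/19 = 89.47% → 89%.

89%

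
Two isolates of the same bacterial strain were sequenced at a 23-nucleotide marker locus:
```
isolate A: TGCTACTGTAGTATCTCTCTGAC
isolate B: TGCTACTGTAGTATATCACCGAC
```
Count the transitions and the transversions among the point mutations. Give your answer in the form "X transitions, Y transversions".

1 transition, 2 transversions

Mismatches (1-based):
base 15: C→A (pyrimidine→purine, transversion)
base 18: T→A (pyrimidine→purine, transversion)
base 20: T→C (pyrimidine→pyrimidine, transition)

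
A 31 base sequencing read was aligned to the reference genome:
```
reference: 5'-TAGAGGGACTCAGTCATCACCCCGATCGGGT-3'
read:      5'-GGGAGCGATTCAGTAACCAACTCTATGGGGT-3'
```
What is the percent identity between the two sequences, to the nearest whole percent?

10 positions differ (1, 2, 6, 9, 15, 17, 20, 22, 24, 27), so 21 of 31 match: 21/31 = 67.74%.

68%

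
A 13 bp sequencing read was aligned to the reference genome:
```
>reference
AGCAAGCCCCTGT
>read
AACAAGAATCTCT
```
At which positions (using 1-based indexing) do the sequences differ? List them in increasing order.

Differences at position 2 (G→A), position 7 (C→A), position 8 (C→A), position 9 (C→T), position 12 (G→C).

2, 7, 8, 9, 12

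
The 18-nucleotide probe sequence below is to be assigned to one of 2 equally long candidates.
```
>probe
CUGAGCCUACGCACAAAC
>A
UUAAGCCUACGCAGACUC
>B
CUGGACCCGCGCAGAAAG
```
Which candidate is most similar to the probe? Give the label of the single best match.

A differs at 5 bases; B differs at 6 bases. The closest is A.

A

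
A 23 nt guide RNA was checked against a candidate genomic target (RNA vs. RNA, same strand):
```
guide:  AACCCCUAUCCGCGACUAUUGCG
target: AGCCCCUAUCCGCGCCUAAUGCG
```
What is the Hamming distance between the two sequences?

Comparing position by position, 3 sites differ: 2 (A/G), 15 (A/C), 19 (U/A).

3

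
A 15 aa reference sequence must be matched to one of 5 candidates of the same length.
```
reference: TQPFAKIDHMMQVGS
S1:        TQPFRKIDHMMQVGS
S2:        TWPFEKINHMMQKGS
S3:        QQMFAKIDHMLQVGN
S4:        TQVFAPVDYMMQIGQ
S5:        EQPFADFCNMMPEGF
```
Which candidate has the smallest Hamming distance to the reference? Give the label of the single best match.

S1

S1 differs at 1 residue; S2 differs at 4 residues; S3 differs at 4 residues; S4 differs at 6 residues; S5 differs at 8 residues. The closest is S1.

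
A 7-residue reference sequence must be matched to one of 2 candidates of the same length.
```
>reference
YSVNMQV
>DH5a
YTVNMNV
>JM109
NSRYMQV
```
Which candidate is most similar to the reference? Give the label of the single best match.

DH5a

Hamming distances to reference — DH5a: 2; JM109: 3.
Smallest is DH5a with 2 mismatches.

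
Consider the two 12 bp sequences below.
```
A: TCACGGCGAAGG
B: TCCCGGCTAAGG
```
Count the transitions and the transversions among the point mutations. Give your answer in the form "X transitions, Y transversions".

0 transitions, 2 transversions

Mismatches (1-based):
base 3: A→C (purine→pyrimidine, transversion)
base 8: G→T (purine→pyrimidine, transversion)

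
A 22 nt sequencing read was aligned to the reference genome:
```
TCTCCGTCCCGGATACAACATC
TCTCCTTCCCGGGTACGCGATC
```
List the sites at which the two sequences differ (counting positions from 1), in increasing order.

Differences at site 6 (G→T), site 13 (A→G), site 17 (A→G), site 18 (A→C), site 19 (C→G).

6, 13, 17, 18, 19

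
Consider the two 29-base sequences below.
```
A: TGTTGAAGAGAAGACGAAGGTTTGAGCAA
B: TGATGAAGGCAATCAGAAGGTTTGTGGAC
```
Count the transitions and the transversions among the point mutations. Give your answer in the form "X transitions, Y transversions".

Mismatches (1-based):
position 3: T→A (pyrimidine→purine, transversion)
position 9: A→G (purine→purine, transition)
position 10: G→C (purine→pyrimidine, transversion)
position 13: G→T (purine→pyrimidine, transversion)
position 14: A→C (purine→pyrimidine, transversion)
position 15: C→A (pyrimidine→purine, transversion)
position 25: A→T (purine→pyrimidine, transversion)
position 27: C→G (pyrimidine→purine, transversion)
position 29: A→C (purine→pyrimidine, transversion)

1 transition, 8 transversions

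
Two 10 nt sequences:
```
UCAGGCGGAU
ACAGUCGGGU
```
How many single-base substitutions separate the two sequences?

3

The sequences differ at positions 1, 5, 9 (1-based) — 3 in total.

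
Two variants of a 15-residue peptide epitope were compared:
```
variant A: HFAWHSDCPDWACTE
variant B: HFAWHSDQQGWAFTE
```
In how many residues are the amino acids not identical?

4

The sequences differ at residues 8, 9, 10, 13 (1-based) — 4 in total.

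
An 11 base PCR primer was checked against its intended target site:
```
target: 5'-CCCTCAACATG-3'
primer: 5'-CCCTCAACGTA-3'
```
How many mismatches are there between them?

2

Comparing position by position, 2 positions differ: 9 (A/G), 11 (G/A).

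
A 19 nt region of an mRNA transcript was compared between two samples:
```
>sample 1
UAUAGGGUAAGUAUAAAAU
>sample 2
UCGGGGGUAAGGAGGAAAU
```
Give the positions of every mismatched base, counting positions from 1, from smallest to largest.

2, 3, 4, 12, 14, 15

Differences at position 2 (A→C), position 3 (U→G), position 4 (A→G), position 12 (U→G), position 14 (U→G), position 15 (A→G).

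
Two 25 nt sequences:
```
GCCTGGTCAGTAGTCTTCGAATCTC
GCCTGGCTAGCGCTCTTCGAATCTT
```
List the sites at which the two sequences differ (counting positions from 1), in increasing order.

7, 8, 11, 12, 13, 25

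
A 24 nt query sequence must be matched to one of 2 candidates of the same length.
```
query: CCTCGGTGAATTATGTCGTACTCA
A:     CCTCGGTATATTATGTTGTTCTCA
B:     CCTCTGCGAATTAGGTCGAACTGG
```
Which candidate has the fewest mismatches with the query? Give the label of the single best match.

A

Hamming distances to query — A: 4; B: 6.
Smallest is A with 4 mismatches.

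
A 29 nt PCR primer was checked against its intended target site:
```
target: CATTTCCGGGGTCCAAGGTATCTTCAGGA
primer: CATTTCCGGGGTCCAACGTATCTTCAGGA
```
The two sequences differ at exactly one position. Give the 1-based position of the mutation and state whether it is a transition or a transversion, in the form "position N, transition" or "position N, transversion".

The sequences differ only at position 17: G→C (purine→pyrimidine), a transversion.

position 17, transversion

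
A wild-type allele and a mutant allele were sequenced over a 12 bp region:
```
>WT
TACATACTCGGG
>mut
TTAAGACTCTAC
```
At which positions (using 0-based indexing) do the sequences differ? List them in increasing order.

1, 2, 4, 9, 10, 11

Scanning 0-based: 1: A/T; 2: C/A; 4: T/G; 9: G/T; 10: G/A; 11: G/C.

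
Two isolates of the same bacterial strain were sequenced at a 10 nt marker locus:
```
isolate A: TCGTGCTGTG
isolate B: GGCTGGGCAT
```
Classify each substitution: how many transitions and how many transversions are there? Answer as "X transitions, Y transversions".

Mismatches (1-based):
site 1: T→G (pyrimidine→purine, transversion)
site 2: C→G (pyrimidine→purine, transversion)
site 3: G→C (purine→pyrimidine, transversion)
site 6: C→G (pyrimidine→purine, transversion)
site 7: T→G (pyrimidine→purine, transversion)
site 8: G→C (purine→pyrimidine, transversion)
site 9: T→A (pyrimidine→purine, transversion)
site 10: G→T (purine→pyrimidine, transversion)

0 transitions, 8 transversions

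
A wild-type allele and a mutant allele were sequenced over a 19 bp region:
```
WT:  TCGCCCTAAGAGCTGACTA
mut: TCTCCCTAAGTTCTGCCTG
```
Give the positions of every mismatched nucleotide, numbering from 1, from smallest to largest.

Differences at position 3 (G→T), position 11 (A→T), position 12 (G→T), position 16 (A→C), position 19 (A→G).

3, 11, 12, 16, 19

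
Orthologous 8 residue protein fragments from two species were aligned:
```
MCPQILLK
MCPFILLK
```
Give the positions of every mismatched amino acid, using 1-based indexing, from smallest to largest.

4

Scanning 1-based: 4: Q/F.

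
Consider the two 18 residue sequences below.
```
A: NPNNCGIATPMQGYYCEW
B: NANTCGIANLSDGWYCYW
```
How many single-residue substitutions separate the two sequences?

8

The sequences differ at positions 2, 4, 9, 10, 11, 12, 14, 17 (1-based) — 8 in total.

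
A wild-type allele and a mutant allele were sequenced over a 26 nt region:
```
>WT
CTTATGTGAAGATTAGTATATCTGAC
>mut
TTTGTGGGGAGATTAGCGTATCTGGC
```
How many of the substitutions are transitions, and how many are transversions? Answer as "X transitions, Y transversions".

6 transitions, 1 transversion

Transitions (purine↔purine or pyrimidine↔pyrimidine): 1 C→T, 4 A→G, 9 A→G, 17 T→C, 18 A→G, 25 A→G.
Transversions (purine↔pyrimidine): 7 T→G.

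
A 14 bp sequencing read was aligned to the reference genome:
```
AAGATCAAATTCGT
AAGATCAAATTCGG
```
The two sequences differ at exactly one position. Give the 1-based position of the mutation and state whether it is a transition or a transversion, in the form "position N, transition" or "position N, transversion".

The sequences differ only at position 14: T→G (pyrimidine→purine), a transversion.

position 14, transversion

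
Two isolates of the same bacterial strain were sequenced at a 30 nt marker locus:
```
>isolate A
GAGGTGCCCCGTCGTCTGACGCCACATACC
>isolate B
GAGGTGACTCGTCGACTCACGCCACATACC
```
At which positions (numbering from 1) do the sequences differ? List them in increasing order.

7, 9, 15, 18

Scanning 1-based: 7: C/A; 9: C/T; 15: T/A; 18: G/C.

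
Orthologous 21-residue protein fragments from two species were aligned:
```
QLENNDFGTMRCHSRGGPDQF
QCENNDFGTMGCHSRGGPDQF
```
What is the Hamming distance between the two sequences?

2

Mismatches (1-based): position 2: L→C; position 11: R→G.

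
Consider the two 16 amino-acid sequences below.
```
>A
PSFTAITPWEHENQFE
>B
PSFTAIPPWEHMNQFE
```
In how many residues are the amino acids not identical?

2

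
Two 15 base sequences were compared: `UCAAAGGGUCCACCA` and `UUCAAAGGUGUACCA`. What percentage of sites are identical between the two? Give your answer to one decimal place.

5 positions differ (2, 3, 6, 10, 11), so 10 of 15 match: 10/15 = 66.67%.

66.7%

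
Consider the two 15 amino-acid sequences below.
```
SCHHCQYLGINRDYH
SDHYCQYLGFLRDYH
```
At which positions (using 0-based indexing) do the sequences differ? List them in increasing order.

Differences at position 1 (C→D), position 3 (H→Y), position 9 (I→F), position 10 (N→L).

1, 3, 9, 10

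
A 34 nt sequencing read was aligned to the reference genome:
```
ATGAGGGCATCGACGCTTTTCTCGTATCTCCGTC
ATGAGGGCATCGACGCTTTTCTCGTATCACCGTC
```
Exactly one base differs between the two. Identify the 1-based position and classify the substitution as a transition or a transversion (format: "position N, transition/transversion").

position 29, transversion

Position 29 changes T→A. T is a pyrimidine and A is a purine, so this is a transversion.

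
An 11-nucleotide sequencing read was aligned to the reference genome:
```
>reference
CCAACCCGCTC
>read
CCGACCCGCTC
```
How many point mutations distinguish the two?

Mismatches (1-based): position 3: A→G.

1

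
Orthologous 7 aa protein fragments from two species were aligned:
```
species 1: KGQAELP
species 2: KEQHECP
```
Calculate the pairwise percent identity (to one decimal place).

Mismatches at positions 2, 4, 6 (1-based): 3 of 7.
Identical positions: 4/7 = 57.14% → 57.1%.

57.1%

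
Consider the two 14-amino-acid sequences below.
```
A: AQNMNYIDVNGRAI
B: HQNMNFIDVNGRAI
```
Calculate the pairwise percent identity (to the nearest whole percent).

Mismatches at positions 1, 6 (1-based): 2 of 14.
Identical positions: 12/14 = 85.71% → 86%.

86%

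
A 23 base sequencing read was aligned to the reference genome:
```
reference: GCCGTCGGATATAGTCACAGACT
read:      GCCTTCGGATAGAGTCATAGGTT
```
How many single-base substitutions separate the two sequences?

5

Comparing position by position, 5 bases differ: 4 (G/T), 12 (T/G), 18 (C/T), 21 (A/G), 22 (C/T).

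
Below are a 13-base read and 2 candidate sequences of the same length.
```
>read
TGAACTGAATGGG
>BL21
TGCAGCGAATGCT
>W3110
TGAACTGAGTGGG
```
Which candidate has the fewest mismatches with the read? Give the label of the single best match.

W3110

Hamming distances to read — BL21: 5; W3110: 1.
Smallest is W3110 with 1 mismatch.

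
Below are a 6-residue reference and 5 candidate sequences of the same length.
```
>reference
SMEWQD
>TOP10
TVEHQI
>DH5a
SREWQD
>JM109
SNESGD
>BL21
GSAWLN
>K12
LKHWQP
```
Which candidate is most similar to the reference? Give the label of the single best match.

TOP10 differs at 4 positions; DH5a differs at 1 position; JM109 differs at 3 positions; BL21 differs at 5 positions; K12 differs at 4 positions. The closest is DH5a.

DH5a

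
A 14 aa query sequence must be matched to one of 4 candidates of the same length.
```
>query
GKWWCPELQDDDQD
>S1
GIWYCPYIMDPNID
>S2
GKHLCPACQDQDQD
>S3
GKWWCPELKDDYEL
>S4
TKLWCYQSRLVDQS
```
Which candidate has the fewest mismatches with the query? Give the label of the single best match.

S3

S1 differs at 8 residues; S2 differs at 5 residues; S3 differs at 4 residues; S4 differs at 9 residues. The closest is S3.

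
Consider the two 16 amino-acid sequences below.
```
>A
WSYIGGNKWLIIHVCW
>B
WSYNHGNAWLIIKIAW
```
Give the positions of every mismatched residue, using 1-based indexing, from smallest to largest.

Scanning 1-based: 4: I/N; 5: G/H; 8: K/A; 13: H/K; 14: V/I; 15: C/A.

4, 5, 8, 13, 14, 15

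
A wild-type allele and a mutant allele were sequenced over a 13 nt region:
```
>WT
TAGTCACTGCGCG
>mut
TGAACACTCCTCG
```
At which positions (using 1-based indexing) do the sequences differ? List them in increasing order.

2, 3, 4, 9, 11

Scanning 1-based: 2: A/G; 3: G/A; 4: T/A; 9: G/C; 11: G/T.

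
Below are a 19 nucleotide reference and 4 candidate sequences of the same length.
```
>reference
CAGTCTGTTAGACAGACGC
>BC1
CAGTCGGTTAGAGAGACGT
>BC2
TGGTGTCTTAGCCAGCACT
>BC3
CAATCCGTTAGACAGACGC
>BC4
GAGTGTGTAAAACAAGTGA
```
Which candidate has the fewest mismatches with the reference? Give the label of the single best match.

BC3

Hamming distances to reference — BC1: 3; BC2: 9; BC3: 2; BC4: 8.
Smallest is BC3 with 2 mismatches.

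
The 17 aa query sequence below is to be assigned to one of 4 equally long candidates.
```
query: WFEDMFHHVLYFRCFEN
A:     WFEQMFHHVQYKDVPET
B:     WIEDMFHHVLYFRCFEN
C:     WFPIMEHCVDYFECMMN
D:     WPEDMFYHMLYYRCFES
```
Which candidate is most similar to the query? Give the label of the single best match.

B

Hamming distances to query — A: 7; B: 1; C: 8; D: 5.
Smallest is B with 1 mismatch.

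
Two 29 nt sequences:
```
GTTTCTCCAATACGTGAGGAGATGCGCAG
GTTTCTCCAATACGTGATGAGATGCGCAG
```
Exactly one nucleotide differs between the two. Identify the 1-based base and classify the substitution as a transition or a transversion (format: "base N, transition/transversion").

The sequences differ only at base 18: G→T (purine→pyrimidine), a transversion.

base 18, transversion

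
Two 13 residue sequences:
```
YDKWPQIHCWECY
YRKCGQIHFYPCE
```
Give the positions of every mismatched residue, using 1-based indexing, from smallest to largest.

2, 4, 5, 9, 10, 11, 13

Differences at position 2 (D→R), position 4 (W→C), position 5 (P→G), position 9 (C→F), position 10 (W→Y), position 11 (E→P), position 13 (Y→E).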